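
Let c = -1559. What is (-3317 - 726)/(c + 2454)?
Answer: -4043/895 ≈ -4.5173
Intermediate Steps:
(-3317 - 726)/(c + 2454) = (-3317 - 726)/(-1559 + 2454) = -4043/895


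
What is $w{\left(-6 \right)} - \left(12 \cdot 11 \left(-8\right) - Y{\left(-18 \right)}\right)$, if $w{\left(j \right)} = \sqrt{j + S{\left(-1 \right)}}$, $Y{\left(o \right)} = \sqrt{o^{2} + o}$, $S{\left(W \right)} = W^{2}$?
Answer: $1056 + 3 \sqrt{34} + i \sqrt{5} \approx 1073.5 + 2.2361 i$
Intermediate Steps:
$Y{\left(o \right)} = \sqrt{o + o^{2}}$
$w{\left(j \right)} = \sqrt{1 + j}$ ($w{\left(j \right)} = \sqrt{j + \left(-1\right)^{2}} = \sqrt{j + 1} = \sqrt{1 + j}$)
$w{\left(-6 \right)} - \left(12 \cdot 11 \left(-8\right) - Y{\left(-18 \right)}\right) = \sqrt{1 - 6} - \left(12 \cdot 11 \left(-8\right) - \sqrt{- 18 \left(1 - 18\right)}\right) = \sqrt{-5} - \left(132 \left(-8\right) - \sqrt{\left(-18\right) \left(-17\right)}\right) = i \sqrt{5} - \left(-1056 - \sqrt{306}\right) = i \sqrt{5} - \left(-1056 - 3 \sqrt{34}\right) = i \sqrt{5} + \left(1056 + 3 \sqrt{34}\right) = 1056 + 3 \sqrt{34} + i \sqrt{5}$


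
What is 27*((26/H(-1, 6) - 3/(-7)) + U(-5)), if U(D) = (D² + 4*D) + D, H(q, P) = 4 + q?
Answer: 1719/7 ≈ 245.57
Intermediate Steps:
U(D) = D² + 5*D
27*((26/H(-1, 6) - 3/(-7)) + U(-5)) = 27*((26/(4 - 1) - 3/(-7)) - 5*(5 - 5)) = 27*((26/3 - 3*(-⅐)) - 5*0) = 27*((26*(⅓) + 3/7) + 0) = 27*((26/3 + 3/7) + 0) = 27*(191/21 + 0) = 27*(191/21) = 1719/7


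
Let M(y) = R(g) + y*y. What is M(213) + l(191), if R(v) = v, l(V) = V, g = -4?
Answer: 45556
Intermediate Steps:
M(y) = -4 + y**2 (M(y) = -4 + y*y = -4 + y**2)
M(213) + l(191) = (-4 + 213**2) + 191 = (-4 + 45369) + 191 = 45365 + 191 = 45556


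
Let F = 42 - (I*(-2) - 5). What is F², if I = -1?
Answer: 2025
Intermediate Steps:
F = 45 (F = 42 - (-1*(-2) - 5) = 42 - (2 - 5) = 42 - 1*(-3) = 42 + 3 = 45)
F² = 45² = 2025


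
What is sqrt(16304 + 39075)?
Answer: sqrt(55379) ≈ 235.33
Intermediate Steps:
sqrt(16304 + 39075) = sqrt(55379)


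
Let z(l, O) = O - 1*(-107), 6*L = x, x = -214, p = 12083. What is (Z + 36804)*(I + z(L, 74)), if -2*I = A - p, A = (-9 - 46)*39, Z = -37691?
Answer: -6470665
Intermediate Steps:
A = -2145 (A = -55*39 = -2145)
I = 7114 (I = -(-2145 - 1*12083)/2 = -(-2145 - 12083)/2 = -½*(-14228) = 7114)
L = -107/3 (L = (⅙)*(-214) = -107/3 ≈ -35.667)
z(l, O) = 107 + O (z(l, O) = O + 107 = 107 + O)
(Z + 36804)*(I + z(L, 74)) = (-37691 + 36804)*(7114 + (107 + 74)) = -887*(7114 + 181) = -887*7295 = -6470665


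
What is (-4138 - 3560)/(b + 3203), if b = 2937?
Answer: -3849/3070 ≈ -1.2537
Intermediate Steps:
(-4138 - 3560)/(b + 3203) = (-4138 - 3560)/(2937 + 3203) = -7698/6140 = -7698*1/6140 = -3849/3070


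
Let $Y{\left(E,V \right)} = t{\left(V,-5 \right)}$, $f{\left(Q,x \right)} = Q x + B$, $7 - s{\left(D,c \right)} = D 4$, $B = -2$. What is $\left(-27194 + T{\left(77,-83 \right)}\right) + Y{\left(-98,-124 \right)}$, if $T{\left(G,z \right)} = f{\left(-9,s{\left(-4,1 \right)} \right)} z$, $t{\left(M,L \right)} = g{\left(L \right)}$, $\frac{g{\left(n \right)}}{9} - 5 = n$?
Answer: $-9847$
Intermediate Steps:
$g{\left(n \right)} = 45 + 9 n$
$s{\left(D,c \right)} = 7 - 4 D$ ($s{\left(D,c \right)} = 7 - D 4 = 7 - 4 D$)
$t{\left(M,L \right)} = 45 + 9 L$
$f{\left(Q,x \right)} = -2 + Q x$ ($f{\left(Q,x \right)} = Q x - 2 = -2 + Q x$)
$Y{\left(E,V \right)} = 0$ ($Y{\left(E,V \right)} = 45 + 9 \left(-5\right) = 45 - 45 = 0$)
$T{\left(G,z \right)} = - 209 z$ ($T{\left(G,z \right)} = \left(-2 - 9 \left(7 - -16\right)\right) z = \left(-2 - 9 \left(7 + 16\right)\right) z = \left(-2 - 207\right) z = - 209 z$)
$\left(-27194 + T{\left(77,-83 \right)}\right) + Y{\left(-98,-124 \right)} = \left(-27194 - -17347\right) + 0 = \left(-27194 + 17347\right) + 0 = -9847 + 0 = -9847$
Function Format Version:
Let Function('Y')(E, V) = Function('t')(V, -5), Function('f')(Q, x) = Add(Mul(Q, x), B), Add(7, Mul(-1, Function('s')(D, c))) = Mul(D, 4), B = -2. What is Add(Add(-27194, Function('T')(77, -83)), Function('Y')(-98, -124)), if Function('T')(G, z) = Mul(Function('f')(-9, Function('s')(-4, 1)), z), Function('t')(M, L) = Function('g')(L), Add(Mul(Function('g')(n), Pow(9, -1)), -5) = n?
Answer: -9847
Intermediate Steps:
Function('g')(n) = Add(45, Mul(9, n))
Function('s')(D, c) = Add(7, Mul(-4, D)) (Function('s')(D, c) = Add(7, Mul(-1, Mul(D, 4))) = Add(7, Mul(-1, Mul(4, D))) = Add(7, Mul(-4, D)))
Function('t')(M, L) = Add(45, Mul(9, L))
Function('f')(Q, x) = Add(-2, Mul(Q, x)) (Function('f')(Q, x) = Add(Mul(Q, x), -2) = Add(-2, Mul(Q, x)))
Function('Y')(E, V) = 0 (Function('Y')(E, V) = Add(45, Mul(9, -5)) = Add(45, -45) = 0)
Function('T')(G, z) = Mul(-209, z) (Function('T')(G, z) = Mul(Add(-2, Mul(-9, Add(7, Mul(-4, -4)))), z) = Mul(Add(-2, Mul(-9, Add(7, 16))), z) = Mul(Add(-2, Mul(-9, 23)), z) = Mul(Add(-2, -207), z) = Mul(-209, z))
Add(Add(-27194, Function('T')(77, -83)), Function('Y')(-98, -124)) = Add(Add(-27194, Mul(-209, -83)), 0) = Add(Add(-27194, 17347), 0) = Add(-9847, 0) = -9847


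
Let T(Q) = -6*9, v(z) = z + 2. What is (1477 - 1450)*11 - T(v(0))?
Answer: 351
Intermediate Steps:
v(z) = 2 + z
T(Q) = -54
(1477 - 1450)*11 - T(v(0)) = (1477 - 1450)*11 - 1*(-54) = 27*11 + 54 = 297 + 54 = 351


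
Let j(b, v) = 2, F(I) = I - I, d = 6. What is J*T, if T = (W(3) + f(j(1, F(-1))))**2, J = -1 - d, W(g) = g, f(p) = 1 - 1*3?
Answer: -7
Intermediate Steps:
F(I) = 0
f(p) = -2 (f(p) = 1 - 3 = -2)
J = -7 (J = -1 - 1*6 = -1 - 6 = -7)
T = 1 (T = (3 - 2)**2 = 1**2 = 1)
J*T = -7*1 = -7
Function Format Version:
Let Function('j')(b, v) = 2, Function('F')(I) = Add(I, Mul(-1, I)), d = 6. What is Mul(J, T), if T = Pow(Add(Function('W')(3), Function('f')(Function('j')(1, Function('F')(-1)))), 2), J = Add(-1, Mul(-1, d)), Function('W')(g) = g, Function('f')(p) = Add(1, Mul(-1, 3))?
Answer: -7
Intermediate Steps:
Function('F')(I) = 0
Function('f')(p) = -2 (Function('f')(p) = Add(1, -3) = -2)
J = -7 (J = Add(-1, Mul(-1, 6)) = Add(-1, -6) = -7)
T = 1 (T = Pow(Add(3, -2), 2) = Pow(1, 2) = 1)
Mul(J, T) = Mul(-7, 1) = -7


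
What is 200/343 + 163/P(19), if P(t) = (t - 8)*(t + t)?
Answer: 139509/143374 ≈ 0.97304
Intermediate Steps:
P(t) = 2*t*(-8 + t) (P(t) = (-8 + t)*(2*t) = 2*t*(-8 + t))
200/343 + 163/P(19) = 200/343 + 163/((2*19*(-8 + 19))) = 200*(1/343) + 163/((2*19*11)) = 200/343 + 163/418 = 139509/143374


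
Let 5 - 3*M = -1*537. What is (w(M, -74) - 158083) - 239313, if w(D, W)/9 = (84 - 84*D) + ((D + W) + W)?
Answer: -532930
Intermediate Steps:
M = 542/3 (M = 5/3 - (-1)*537/3 = 5/3 - ⅓*(-537) = 5/3 + 179 = 542/3 ≈ 180.67)
w(D, W) = 756 - 747*D + 18*W (w(D, W) = 9*((84 - 84*D) + ((D + W) + W)) = 9*((84 - 84*D) + (D + 2*W)) = 9*(84 - 83*D + 2*W) = 756 - 747*D + 18*W)
(w(M, -74) - 158083) - 239313 = ((756 - 747*542/3 + 18*(-74)) - 158083) - 239313 = ((756 - 134958 - 1332) - 158083) - 239313 = (-135534 - 158083) - 239313 = -293617 - 239313 = -532930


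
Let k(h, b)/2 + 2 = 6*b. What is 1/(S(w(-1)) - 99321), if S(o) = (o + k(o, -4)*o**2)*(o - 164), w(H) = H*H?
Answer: -1/91008 ≈ -1.0988e-5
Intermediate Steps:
w(H) = H**2
k(h, b) = -4 + 12*b (k(h, b) = -4 + 2*(6*b) = -4 + 12*b)
S(o) = (-164 + o)*(o - 52*o**2) (S(o) = (o + (-4 + 12*(-4))*o**2)*(o - 164) = (o + (-4 - 48)*o**2)*(-164 + o) = (o - 52*o**2)*(-164 + o) = (-164 + o)*(o - 52*o**2))
1/(S(w(-1)) - 99321) = 1/((-1)**2*(-164 - 52*((-1)**2)**2 + 8529*(-1)**2) - 99321) = 1/(1*(-164 - 52*1**2 + 8529*1) - 99321) = 1/(1*(-164 - 52*1 + 8529) - 99321) = 1/(1*(-164 - 52 + 8529) - 99321) = 1/(1*8313 - 99321) = 1/(8313 - 99321) = 1/(-91008) = -1/91008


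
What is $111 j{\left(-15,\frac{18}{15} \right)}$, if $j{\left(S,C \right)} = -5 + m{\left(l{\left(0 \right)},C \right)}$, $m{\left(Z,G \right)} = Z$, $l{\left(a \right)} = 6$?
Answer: $111$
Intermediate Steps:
$j{\left(S,C \right)} = 1$ ($j{\left(S,C \right)} = -5 + 6 = 1$)
$111 j{\left(-15,\frac{18}{15} \right)} = 111 \cdot 1 = 111$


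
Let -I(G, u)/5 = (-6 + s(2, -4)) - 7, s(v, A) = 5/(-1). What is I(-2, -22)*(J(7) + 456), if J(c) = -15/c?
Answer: 285930/7 ≈ 40847.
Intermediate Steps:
s(v, A) = -5 (s(v, A) = 5*(-1) = -5)
I(G, u) = 90 (I(G, u) = -5*((-6 - 5) - 7) = -5*(-11 - 7) = -5*(-18) = 90)
I(-2, -22)*(J(7) + 456) = 90*(-15/7 + 456) = 90*(3177/7) = 285930/7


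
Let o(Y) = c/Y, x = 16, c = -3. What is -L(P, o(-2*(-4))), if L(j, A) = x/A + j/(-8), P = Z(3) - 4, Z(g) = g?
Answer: 1021/24 ≈ 42.542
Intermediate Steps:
o(Y) = -3/Y
P = -1 (P = 3 - 4 = -1)
L(j, A) = 16/A - j/8 (L(j, A) = 16/A + j/(-8) = 16/A + j*(-1/8) = 16/A - j/8)
-L(P, o(-2*(-4))) = -(16/((-3/((-2*(-4))))) - 1/8*(-1)) = -(16/((-3/8)) + 1/8) = -(16/((-3*1/8)) + 1/8) = -(16/(-3/8) + 1/8) = -(16*(-8/3) + 1/8) = -(-128/3 + 1/8) = -1*(-1021/24) = 1021/24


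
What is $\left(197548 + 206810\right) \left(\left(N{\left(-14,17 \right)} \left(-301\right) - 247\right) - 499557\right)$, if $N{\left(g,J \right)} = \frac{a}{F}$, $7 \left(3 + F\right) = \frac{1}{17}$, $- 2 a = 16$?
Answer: $- \frac{18015844777452}{89} \approx -2.0243 \cdot 10^{11}$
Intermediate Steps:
$a = -8$ ($a = \left(- \frac{1}{2}\right) 16 = -8$)
$F = - \frac{356}{119}$ ($F = -3 + \frac{1}{7 \cdot 17} = -3 + \frac{1}{7} \cdot \frac{1}{17} = -3 + \frac{1}{119} = - \frac{356}{119} \approx -2.9916$)
$N{\left(g,J \right)} = \frac{238}{89}$ ($N{\left(g,J \right)} = - \frac{8}{- \frac{356}{119}} = \left(-8\right) \left(- \frac{119}{356}\right) = \frac{238}{89}$)
$\left(197548 + 206810\right) \left(\left(N{\left(-14,17 \right)} \left(-301\right) - 247\right) - 499557\right) = \left(197548 + 206810\right) \left(\left(\frac{238}{89} \left(-301\right) - 247\right) - 499557\right) = 404358 \left(\left(- \frac{71638}{89} - 247\right) - 499557\right) = 404358 \left(- \frac{93621}{89} - 499557\right) = 404358 \left(- \frac{44554194}{89}\right) = - \frac{18015844777452}{89}$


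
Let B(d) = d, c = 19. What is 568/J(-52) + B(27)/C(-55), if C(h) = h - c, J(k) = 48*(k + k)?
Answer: -11051/23088 ≈ -0.47865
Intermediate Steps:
J(k) = 96*k (J(k) = 48*(2*k) = 96*k)
C(h) = -19 + h (C(h) = h - 1*19 = h - 19 = -19 + h)
568/J(-52) + B(27)/C(-55) = 568/((96*(-52))) + 27/(-19 - 55) = 568/(-4992) + 27/(-74) = 568*(-1/4992) + 27*(-1/74) = -71/624 - 27/74 = -11051/23088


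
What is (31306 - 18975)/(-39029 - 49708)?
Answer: -1121/8067 ≈ -0.13896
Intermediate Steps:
(31306 - 18975)/(-39029 - 49708) = 12331/(-88737) = 12331*(-1/88737) = -1121/8067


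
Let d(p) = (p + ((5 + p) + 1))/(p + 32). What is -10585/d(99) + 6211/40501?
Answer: -56158837091/8262204 ≈ -6797.1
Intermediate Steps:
d(p) = (6 + 2*p)/(32 + p) (d(p) = (p + (6 + p))/(32 + p) = (6 + 2*p)/(32 + p))
-10585/d(99) + 6211/40501 = -10585*(32 + 99)/(2*(3 + 99)) + 6211/40501 = -10585/(2*102/131) + 6211*(1/40501) = -10585/(2*(1/131)*102) + 6211/40501 = -10585/204/131 + 6211/40501 = -10585*131/204 + 6211/40501 = -1386635/204 + 6211/40501 = -56158837091/8262204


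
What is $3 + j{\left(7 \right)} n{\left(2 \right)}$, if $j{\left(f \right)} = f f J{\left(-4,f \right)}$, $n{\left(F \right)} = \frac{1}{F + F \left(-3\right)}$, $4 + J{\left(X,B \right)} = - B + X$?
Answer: $\frac{747}{4} \approx 186.75$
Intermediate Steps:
$J{\left(X,B \right)} = -4 + X - B$ ($J{\left(X,B \right)} = -4 - \left(B - X\right) = -4 + X - B$)
$n{\left(F \right)} = - \frac{1}{2 F}$ ($n{\left(F \right)} = \frac{1}{F - 3 F} = \frac{1}{\left(-2\right) F} = - \frac{1}{2 F}$)
$j{\left(f \right)} = f^{2} \left(-8 - f\right)$ ($j{\left(f \right)} = f f \left(-4 - 4 - f\right) = f^{2} \left(-8 - f\right)$)
$3 + j{\left(7 \right)} n{\left(2 \right)} = 3 + 7^{2} \left(-8 - 7\right) \left(- \frac{1}{2 \cdot 2}\right) = 3 + 49 \left(-8 - 7\right) \left(\left(- \frac{1}{2}\right) \frac{1}{2}\right) = 3 + 49 \left(-15\right) \left(- \frac{1}{4}\right) = 3 - - \frac{735}{4} = 3 + \frac{735}{4} = \frac{747}{4}$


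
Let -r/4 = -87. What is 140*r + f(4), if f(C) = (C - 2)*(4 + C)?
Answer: 48736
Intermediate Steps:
r = 348 (r = -4*(-87) = 348)
f(C) = (-2 + C)*(4 + C)
140*r + f(4) = 140*348 + (-8 + 4**2 + 2*4) = 48720 + (-8 + 16 + 8) = 48720 + 16 = 48736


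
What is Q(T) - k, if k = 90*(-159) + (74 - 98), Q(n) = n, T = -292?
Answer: 14042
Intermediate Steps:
k = -14334 (k = -14310 - 24 = -14334)
Q(T) - k = -292 - 1*(-14334) = -292 + 14334 = 14042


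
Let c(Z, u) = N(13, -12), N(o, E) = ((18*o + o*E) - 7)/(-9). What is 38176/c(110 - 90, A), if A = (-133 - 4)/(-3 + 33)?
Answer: -343584/71 ≈ -4839.2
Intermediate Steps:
A = -137/30 ≈ -4.5667
N(o, E) = 7/9 - 2*o - E*o/9 (N(o, E) = ((18*o + E*o) - 7)*(-1/9) = (-7 + 18*o + E*o)*(-1/9) = 7/9 - 2*o - E*o/9)
c(Z, u) = -71/9 (c(Z, u) = 7/9 - 2*13 - 1/9*(-12)*13 = 7/9 - 26 + 52/3 = -71/9)
38176/c(110 - 90, A) = 38176/(-71/9) = 38176*(-9/71) = -343584/71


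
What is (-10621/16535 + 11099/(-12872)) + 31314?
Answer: 6664505179803/212838520 ≈ 31313.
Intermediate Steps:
(-10621/16535 + 11099/(-12872)) + 31314 = (-10621*1/16535 + 11099*(-1/12872)) + 31314 = (-10621/16535 - 11099/12872) + 31314 = -320235477/212838520 + 31314 = 6664505179803/212838520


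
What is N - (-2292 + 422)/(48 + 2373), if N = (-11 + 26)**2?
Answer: 546595/2421 ≈ 225.77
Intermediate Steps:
N = 225 (N = 15**2 = 225)
N - (-2292 + 422)/(48 + 2373) = 225 - (-2292 + 422)/(48 + 2373) = 225 - (-1870)/2421 = 225 - 1*(-1870/2421) = 225 + 1870/2421 = 546595/2421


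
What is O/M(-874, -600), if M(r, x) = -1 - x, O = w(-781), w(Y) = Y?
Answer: -781/599 ≈ -1.3038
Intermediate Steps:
O = -781
O/M(-874, -600) = -781/(-1 - 1*(-600)) = -781/(-1 + 600) = -781/599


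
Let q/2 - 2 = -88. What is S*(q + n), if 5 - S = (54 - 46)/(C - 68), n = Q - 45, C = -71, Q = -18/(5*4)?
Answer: -1531837/1390 ≈ -1102.0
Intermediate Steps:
Q = -9/10 (Q = -18/20 = -18*1/20 = -9/10 ≈ -0.90000)
q = -172 (q = 4 + 2*(-88) = 4 - 176 = -172)
n = -459/10 (n = -9/10 - 45 = -459/10 ≈ -45.900)
S = 703/139 (S = 5 - (54 - 46)/(-71 - 68) = 5 - 8/(-139) = 5 - 8*(-1)/139 = 5 - 1*(-8/139) = 5 + 8/139 = 703/139 ≈ 5.0576)
S*(q + n) = 703*(-172 - 459/10)/139 = (703/139)*(-2179/10) = -1531837/1390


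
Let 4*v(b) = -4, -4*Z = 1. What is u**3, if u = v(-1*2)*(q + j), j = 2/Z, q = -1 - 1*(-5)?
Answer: 64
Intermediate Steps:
Z = -1/4 (Z = -1/4*1 = -1/4 ≈ -0.25000)
q = 4 (q = -1 + 5 = 4)
v(b) = -1 (v(b) = (1/4)*(-4) = -1)
j = -8 (j = 2/(-1/4) = 2*(-4) = -8)
u = 4 (u = -(4 - 8) = -1*(-4) = 4)
u**3 = 4**3 = 64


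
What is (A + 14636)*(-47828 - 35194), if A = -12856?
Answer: -147779160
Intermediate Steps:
(A + 14636)*(-47828 - 35194) = (-12856 + 14636)*(-47828 - 35194) = 1780*(-83022) = -147779160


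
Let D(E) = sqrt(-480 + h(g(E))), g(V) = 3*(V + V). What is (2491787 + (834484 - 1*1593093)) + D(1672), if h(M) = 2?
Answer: 1733178 + I*sqrt(478) ≈ 1.7332e+6 + 21.863*I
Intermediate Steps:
g(V) = 6*V (g(V) = 3*(2*V) = 6*V)
D(E) = I*sqrt(478) (D(E) = sqrt(-480 + 2) = sqrt(-478) = I*sqrt(478))
(2491787 + (834484 - 1*1593093)) + D(1672) = (2491787 + (834484 - 1*1593093)) + I*sqrt(478) = (2491787 + (834484 - 1593093)) + I*sqrt(478) = (2491787 - 758609) + I*sqrt(478) = 1733178 + I*sqrt(478)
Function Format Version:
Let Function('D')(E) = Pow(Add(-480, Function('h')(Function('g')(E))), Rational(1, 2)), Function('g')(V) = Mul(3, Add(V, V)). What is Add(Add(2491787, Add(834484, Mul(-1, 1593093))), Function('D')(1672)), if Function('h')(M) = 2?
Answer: Add(1733178, Mul(I, Pow(478, Rational(1, 2)))) ≈ Add(1.7332e+6, Mul(21.863, I))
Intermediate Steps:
Function('g')(V) = Mul(6, V) (Function('g')(V) = Mul(3, Mul(2, V)) = Mul(6, V))
Function('D')(E) = Mul(I, Pow(478, Rational(1, 2))) (Function('D')(E) = Pow(Add(-480, 2), Rational(1, 2)) = Pow(-478, Rational(1, 2)) = Mul(I, Pow(478, Rational(1, 2))))
Add(Add(2491787, Add(834484, Mul(-1, 1593093))), Function('D')(1672)) = Add(Add(2491787, Add(834484, Mul(-1, 1593093))), Mul(I, Pow(478, Rational(1, 2)))) = Add(Add(2491787, Add(834484, -1593093)), Mul(I, Pow(478, Rational(1, 2)))) = Add(Add(2491787, -758609), Mul(I, Pow(478, Rational(1, 2)))) = Add(1733178, Mul(I, Pow(478, Rational(1, 2))))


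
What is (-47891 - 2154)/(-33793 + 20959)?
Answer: 50045/12834 ≈ 3.8994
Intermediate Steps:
(-47891 - 2154)/(-33793 + 20959) = -50045/(-12834) = -50045*(-1/12834) = 50045/12834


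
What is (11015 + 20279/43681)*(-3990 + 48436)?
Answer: 21385925992324/43681 ≈ 4.8959e+8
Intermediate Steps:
(11015 + 20279/43681)*(-3990 + 48436) = (11015 + 20279*(1/43681))*44446 = (11015 + 20279/43681)*44446 = (481166494/43681)*44446 = 21385925992324/43681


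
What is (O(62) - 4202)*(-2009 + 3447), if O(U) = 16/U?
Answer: -187305252/31 ≈ -6.0421e+6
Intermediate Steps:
(O(62) - 4202)*(-2009 + 3447) = (16/62 - 4202)*(-2009 + 3447) = (16*(1/62) - 4202)*1438 = (8/31 - 4202)*1438 = -130254/31*1438 = -187305252/31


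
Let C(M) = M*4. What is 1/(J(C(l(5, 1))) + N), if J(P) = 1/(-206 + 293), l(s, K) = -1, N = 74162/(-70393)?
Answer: -6124191/6381701 ≈ -0.95965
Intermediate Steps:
N = -74162/70393 (N = 74162*(-1/70393) = -74162/70393 ≈ -1.0535)
C(M) = 4*M
J(P) = 1/87
1/(J(C(l(5, 1))) + N) = 1/(1/87 - 74162/70393) = 1/(-6381701/6124191) = -6124191/6381701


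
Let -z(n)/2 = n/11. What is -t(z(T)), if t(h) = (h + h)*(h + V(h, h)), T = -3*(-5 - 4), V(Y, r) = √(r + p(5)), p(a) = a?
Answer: -5832/121 + 108*√11/121 ≈ -45.238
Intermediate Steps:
V(Y, r) = √(5 + r) (V(Y, r) = √(r + 5) = √(5 + r))
T = 27 (T = -3*(-9) = 27)
z(n) = -2*n/11
t(h) = 2*h*(h + √(5 + h)) (t(h) = (h + h)*(h + √(5 + h)) = (2*h)*(h + √(5 + h)) = 2*h*(h + √(5 + h)))
-t(z(T)) = -2*(-2/11*27)*(-2/11*27 + √(5 - 2/11*27)) = -2*(-54)*(-54/11 + √(5 - 54/11))/11 = -2*(-54)*(-54/11 + √(1/11))/11 = -2*(-54)*(-54/11 + √11/11)/11 = -(5832/121 - 108*√11/121) = -5832/121 + 108*√11/121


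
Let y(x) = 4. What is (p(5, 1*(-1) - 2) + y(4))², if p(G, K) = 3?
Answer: 49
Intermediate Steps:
(p(5, 1*(-1) - 2) + y(4))² = (3 + 4)² = 7² = 49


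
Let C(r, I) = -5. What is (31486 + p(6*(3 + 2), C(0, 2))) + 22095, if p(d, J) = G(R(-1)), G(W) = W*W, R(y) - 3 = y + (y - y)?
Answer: 53585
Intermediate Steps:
R(y) = 3 + y (R(y) = 3 + (y + (y - y)) = 3 + (y + 0) = 3 + y)
G(W) = W²
p(d, J) = 4 (p(d, J) = (3 - 1)² = 2² = 4)
(31486 + p(6*(3 + 2), C(0, 2))) + 22095 = (31486 + 4) + 22095 = 31490 + 22095 = 53585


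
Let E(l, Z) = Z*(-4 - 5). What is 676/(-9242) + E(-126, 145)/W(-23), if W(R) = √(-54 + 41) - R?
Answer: (-338*√13 + 6038179*I)/(4621*(√13 - 23*I)) ≈ -55.451 + 8.6813*I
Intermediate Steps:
E(l, Z) = -9*Z (E(l, Z) = Z*(-9) = -9*Z)
W(R) = -R + I*√13 (W(R) = √(-13) - R = I*√13 - R = -R + I*√13)
676/(-9242) + E(-126, 145)/W(-23) = 676/(-9242) + (-9*145)/(-1*(-23) + I*√13) = 676*(-1/9242) - 1305/(23 + I*√13) = -338/4621 - 1305/(23 + I*√13)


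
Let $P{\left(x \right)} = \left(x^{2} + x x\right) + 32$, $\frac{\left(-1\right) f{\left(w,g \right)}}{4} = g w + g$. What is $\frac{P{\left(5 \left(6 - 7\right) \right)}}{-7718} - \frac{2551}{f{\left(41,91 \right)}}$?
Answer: $\frac{9217501}{58996392} \approx 0.15624$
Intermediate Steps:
$f{\left(w,g \right)} = - 4 g - 4 g w$ ($f{\left(w,g \right)} = - 4 \left(g w + g\right) = - 4 \left(g + g w\right) = - 4 g - 4 g w$)
$P{\left(x \right)} = 32 + 2 x^{2}$ ($P{\left(x \right)} = \left(x^{2} + x^{2}\right) + 32 = 2 x^{2} + 32 = 32 + 2 x^{2}$)
$\frac{P{\left(5 \left(6 - 7\right) \right)}}{-7718} - \frac{2551}{f{\left(41,91 \right)}} = \frac{32 + 2 \left(5 \left(6 - 7\right)\right)^{2}}{-7718} - \frac{2551}{\left(-4\right) 91 \left(1 + 41\right)} = \left(32 + 2 \left(5 \left(-1\right)\right)^{2}\right) \left(- \frac{1}{7718}\right) - \frac{2551}{\left(-4\right) 91 \cdot 42} = \left(32 + 2 \left(-5\right)^{2}\right) \left(- \frac{1}{7718}\right) - \frac{2551}{-15288} = \left(32 + 2 \cdot 25\right) \left(- \frac{1}{7718}\right) - - \frac{2551}{15288} = \left(32 + 50\right) \left(- \frac{1}{7718}\right) + \frac{2551}{15288} = 82 \left(- \frac{1}{7718}\right) + \frac{2551}{15288} = - \frac{41}{3859} + \frac{2551}{15288} = \frac{9217501}{58996392}$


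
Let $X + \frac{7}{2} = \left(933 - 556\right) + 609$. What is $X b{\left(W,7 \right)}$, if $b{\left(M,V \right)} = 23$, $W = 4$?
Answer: $\frac{45195}{2} \approx 22598.0$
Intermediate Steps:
$X = \frac{1965}{2}$ ($X = - \frac{7}{2} + \left(\left(933 - 556\right) + 609\right) = - \frac{7}{2} + \left(377 + 609\right) = - \frac{7}{2} + 986 = \frac{1965}{2} \approx 982.5$)
$X b{\left(W,7 \right)} = \frac{1965}{2} \cdot 23 = \frac{45195}{2}$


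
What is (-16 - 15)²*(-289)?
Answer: -277729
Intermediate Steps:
(-16 - 15)²*(-289) = (-31)²*(-289) = 961*(-289) = -277729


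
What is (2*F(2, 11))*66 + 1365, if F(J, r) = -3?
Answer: 969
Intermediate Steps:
(2*F(2, 11))*66 + 1365 = (2*(-3))*66 + 1365 = -6*66 + 1365 = -396 + 1365 = 969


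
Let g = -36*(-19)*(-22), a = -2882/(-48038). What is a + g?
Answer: -361436471/24019 ≈ -15048.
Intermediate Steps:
a = 1441/24019 (a = -2882*(-1)/48038 = -1*(-1441/24019) = 1441/24019 ≈ 0.059994)
g = -15048 (g = 684*(-22) = -15048)
a + g = 1441/24019 - 15048 = -361436471/24019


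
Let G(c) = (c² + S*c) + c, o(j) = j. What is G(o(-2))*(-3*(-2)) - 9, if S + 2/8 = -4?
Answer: 54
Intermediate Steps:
S = -17/4 (S = -¼ - 4 = -17/4 ≈ -4.2500)
G(c) = c² - 13*c/4 (G(c) = (c² - 17*c/4) + c = c² - 13*c/4)
G(o(-2))*(-3*(-2)) - 9 = ((¼)*(-2)*(-13 + 4*(-2)))*(-3*(-2)) - 9 = ((¼)*(-2)*(-13 - 8))*6 - 9 = ((¼)*(-2)*(-21))*6 - 9 = (21/2)*6 - 9 = 63 - 9 = 54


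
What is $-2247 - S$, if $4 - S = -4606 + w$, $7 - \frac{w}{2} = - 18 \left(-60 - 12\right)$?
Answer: $-9435$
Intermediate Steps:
$w = -2578$ ($w = 14 - 2 \left(- 18 \left(-60 - 12\right)\right) = 14 - 2 \left(\left(-18\right) \left(-72\right)\right) = 14 - 2592 = -2578$)
$S = 7188$ ($S = 4 - \left(-4606 - 2578\right) = 4 - -7184 = 4 + 7184 = 7188$)
$-2247 - S = -2247 - 7188 = -9435$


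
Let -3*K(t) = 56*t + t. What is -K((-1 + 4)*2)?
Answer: 114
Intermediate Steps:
K(t) = -19*t (K(t) = -(56*t + t)/3 = -19*t)
-K((-1 + 4)*2) = -(-19)*(-1 + 4)*2 = -(-19)*3*2 = -(-19)*6 = -1*(-114) = 114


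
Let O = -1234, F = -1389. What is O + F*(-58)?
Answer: 79328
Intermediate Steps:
O + F*(-58) = -1234 - 1389*(-58) = -1234 + 80562 = 79328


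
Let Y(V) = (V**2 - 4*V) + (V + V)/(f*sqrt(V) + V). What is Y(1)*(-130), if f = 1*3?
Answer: 325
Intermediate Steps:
f = 3
Y(V) = V**2 - 4*V + 2*V/(V + 3*sqrt(V)) (Y(V) = (V**2 - 4*V) + (V + V)/(3*sqrt(V) + V) = (V**2 - 4*V) + (2*V)/(V + 3*sqrt(V)) = (V**2 - 4*V) + 2*V/(V + 3*sqrt(V)) = V**2 - 4*V + 2*V/(V + 3*sqrt(V)))
Y(1)*(-130) = ((1**3 - 12*1**(3/2) - 4*1**2 + 2*1 + 3*1**(5/2))/(1 + 3*sqrt(1)))*(-130) = ((1 - 12*1 - 4*1 + 2 + 3*1)/(1 + 3*1))*(-130) = ((1 - 12 - 4 + 2 + 3)/(1 + 3))*(-130) = (-10/4)*(-130) = ((1/4)*(-10))*(-130) = -5/2*(-130) = 325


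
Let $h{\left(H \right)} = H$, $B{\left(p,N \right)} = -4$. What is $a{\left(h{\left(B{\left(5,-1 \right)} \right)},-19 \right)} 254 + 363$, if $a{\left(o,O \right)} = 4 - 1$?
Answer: $1125$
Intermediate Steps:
$a{\left(o,O \right)} = 3$ ($a{\left(o,O \right)} = 4 - 1 = 3$)
$a{\left(h{\left(B{\left(5,-1 \right)} \right)},-19 \right)} 254 + 363 = 3 \cdot 254 + 363 = 762 + 363 = 1125$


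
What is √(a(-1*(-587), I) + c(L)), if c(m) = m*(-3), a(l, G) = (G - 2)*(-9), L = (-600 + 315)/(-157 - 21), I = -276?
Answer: 3*√8791242/178 ≈ 49.972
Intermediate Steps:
L = 285/178 (L = -285/(-178) = -285*(-1/178) = 285/178 ≈ 1.6011)
a(l, G) = 18 - 9*G (a(l, G) = (-2 + G)*(-9) = 18 - 9*G)
c(m) = -3*m
√(a(-1*(-587), I) + c(L)) = √((18 - 9*(-276)) - 3*285/178) = √((18 + 2484) - 855/178) = √(2502 - 855/178) = √(444501/178) = 3*√8791242/178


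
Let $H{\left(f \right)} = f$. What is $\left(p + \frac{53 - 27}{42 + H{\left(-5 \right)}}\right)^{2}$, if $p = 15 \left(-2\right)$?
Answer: $\frac{1175056}{1369} \approx 858.33$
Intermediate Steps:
$p = -30$
$\left(p + \frac{53 - 27}{42 + H{\left(-5 \right)}}\right)^{2} = \left(-30 + \frac{53 - 27}{42 - 5}\right)^{2} = \left(-30 + \frac{26}{37}\right)^{2} = \left(- \frac{1084}{37}\right)^{2} = \frac{1175056}{1369}$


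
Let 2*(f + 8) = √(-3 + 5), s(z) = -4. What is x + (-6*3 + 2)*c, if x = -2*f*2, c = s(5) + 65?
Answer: -944 - 2*√2 ≈ -946.83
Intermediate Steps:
f = -8 + √2/2 (f = -8 + √(-3 + 5)/2 = -8 + √2/2 ≈ -7.2929)
c = 61 (c = -4 + 65 = 61)
x = 32 - 2*√2 (x = -2*(-8 + √2/2)*2 = (16 - √2)*2 = 32 - 2*√2 ≈ 29.172)
x + (-6*3 + 2)*c = (32 - 2*√2) + (-6*3 + 2)*61 = (32 - 2*√2) + (-18 + 2)*61 = (32 - 2*√2) - 16*61 = (32 - 2*√2) - 976 = -944 - 2*√2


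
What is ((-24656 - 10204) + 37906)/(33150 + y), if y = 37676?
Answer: 1523/35413 ≈ 0.043007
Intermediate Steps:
((-24656 - 10204) + 37906)/(33150 + y) = ((-24656 - 10204) + 37906)/(33150 + 37676) = (-34860 + 37906)/70826 = 3046*(1/70826) = 1523/35413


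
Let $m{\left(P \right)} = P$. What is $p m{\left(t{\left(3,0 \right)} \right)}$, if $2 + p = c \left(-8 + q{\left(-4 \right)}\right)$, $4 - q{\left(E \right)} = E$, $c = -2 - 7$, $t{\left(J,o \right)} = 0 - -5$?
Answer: $-10$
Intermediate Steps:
$t{\left(J,o \right)} = 5$ ($t{\left(J,o \right)} = 0 + 5 = 5$)
$c = -9$ ($c = -2 - 7 = -9$)
$q{\left(E \right)} = 4 - E$
$p = -2$ ($p = -2 - 9 \left(-8 + \left(4 - -4\right)\right) = -2 - 9 \left(-8 + \left(4 + 4\right)\right) = -2 - 9 \left(-8 + 8\right) = -2 - 0 = -2 + 0 = -2$)
$p m{\left(t{\left(3,0 \right)} \right)} = \left(-2\right) 5 = -10$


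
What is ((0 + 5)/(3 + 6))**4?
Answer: 625/6561 ≈ 0.095260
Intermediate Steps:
((0 + 5)/(3 + 6))**4 = (5/9)**4 = 625/6561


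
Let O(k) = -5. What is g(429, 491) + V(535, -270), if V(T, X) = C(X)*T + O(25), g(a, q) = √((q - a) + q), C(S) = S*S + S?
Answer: 38857045 + √553 ≈ 3.8857e+7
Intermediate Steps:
C(S) = S + S² (C(S) = S² + S = S + S²)
g(a, q) = √(-a + 2*q)
V(T, X) = -5 + T*X*(1 + X) (V(T, X) = (X*(1 + X))*T - 5 = T*X*(1 + X) - 5 = -5 + T*X*(1 + X))
g(429, 491) + V(535, -270) = √(-1*429 + 2*491) + (-5 + 535*(-270)*(1 - 270)) = √(-429 + 982) + (-5 + 535*(-270)*(-269)) = √553 + (-5 + 38857050) = √553 + 38857045 = 38857045 + √553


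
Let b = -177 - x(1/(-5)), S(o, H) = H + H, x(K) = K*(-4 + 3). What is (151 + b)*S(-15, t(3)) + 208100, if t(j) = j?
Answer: 1039714/5 ≈ 2.0794e+5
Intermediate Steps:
x(K) = -K (x(K) = K*(-1) = -K)
S(o, H) = 2*H
b = -886/5 (b = -177 - (-1)/(-5) = -177 - (-1)*(-1)/5 = -177 - 1*⅕ = -177 - ⅕ = -886/5 ≈ -177.20)
(151 + b)*S(-15, t(3)) + 208100 = (151 - 886/5)*(2*3) + 208100 = -131/5*6 + 208100 = -786/5 + 208100 = 1039714/5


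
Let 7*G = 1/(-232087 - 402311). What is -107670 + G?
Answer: -478139428621/4440786 ≈ -1.0767e+5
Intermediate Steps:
G = -1/4440786 (G = 1/(7*(-232087 - 402311)) = (1/7)/(-634398) = (1/7)*(-1/634398) = -1/4440786 ≈ -2.2519e-7)
-107670 + G = -107670 - 1/4440786 = -478139428621/4440786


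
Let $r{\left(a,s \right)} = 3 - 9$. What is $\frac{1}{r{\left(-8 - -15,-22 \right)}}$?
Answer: $- \frac{1}{6} \approx -0.16667$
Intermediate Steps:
$r{\left(a,s \right)} = -6$
$\frac{1}{r{\left(-8 - -15,-22 \right)}} = \frac{1}{-6} = - \frac{1}{6}$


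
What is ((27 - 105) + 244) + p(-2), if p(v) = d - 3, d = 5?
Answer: 168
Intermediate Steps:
p(v) = 2 (p(v) = 5 - 3 = 2)
((27 - 105) + 244) + p(-2) = ((27 - 105) + 244) + 2 = (-78 + 244) + 2 = 166 + 2 = 168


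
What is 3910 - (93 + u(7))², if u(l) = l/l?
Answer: -4926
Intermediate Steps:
u(l) = 1
3910 - (93 + u(7))² = 3910 - (93 + 1)² = 3910 - 1*94² = 3910 - 1*8836 = 3910 - 8836 = -4926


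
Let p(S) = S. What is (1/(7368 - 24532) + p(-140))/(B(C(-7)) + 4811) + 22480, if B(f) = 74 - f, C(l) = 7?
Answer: 627385965733/27908664 ≈ 22480.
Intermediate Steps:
(1/(7368 - 24532) + p(-140))/(B(C(-7)) + 4811) + 22480 = (1/(7368 - 24532) - 140)/((74 - 1*7) + 4811) + 22480 = (1/(-17164) - 140)/((74 - 7) + 4811) + 22480 = (-1/17164 - 140)/(67 + 4811) + 22480 = -2402961/17164/4878 + 22480 = -2402961/17164*1/4878 + 22480 = -800987/27908664 + 22480 = 627385965733/27908664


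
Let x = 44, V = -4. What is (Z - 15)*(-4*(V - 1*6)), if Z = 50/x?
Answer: -6100/11 ≈ -554.54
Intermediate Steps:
Z = 25/22 (Z = 50/44 = 50*(1/44) = 25/22 ≈ 1.1364)
(Z - 15)*(-4*(V - 1*6)) = (25/22 - 15)*(-4*(-4 - 1*6)) = -(-610)*(-4 - 6)/11 = -(-610)*(-10)/11 = -305/22*40 = -6100/11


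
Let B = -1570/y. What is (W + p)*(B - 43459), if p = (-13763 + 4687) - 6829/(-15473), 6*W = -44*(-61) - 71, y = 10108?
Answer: 8389569775711515/22343012 ≈ 3.7549e+8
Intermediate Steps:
W = 871/2 (W = (-44*(-61) - 71)/6 = (2684 - 71)/6 = (⅙)*2613 = 871/2 ≈ 435.50)
B = -785/5054 (B = -1570/10108 = -1570*1/10108 = -785/5054 ≈ -0.15532)
p = -140426119/15473 (p = -9076 - 6829*(-1/15473) = -9076 + 6829/15473 = -140426119/15473 ≈ -9075.6)
(W + p)*(B - 43459) = (871/2 - 140426119/15473)*(-785/5054 - 43459) = -267375255/30946*(-219642571/5054) = 8389569775711515/22343012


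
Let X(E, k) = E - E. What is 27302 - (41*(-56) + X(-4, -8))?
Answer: 29598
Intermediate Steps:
X(E, k) = 0
27302 - (41*(-56) + X(-4, -8)) = 27302 - (41*(-56) + 0) = 27302 - (-2296 + 0) = 27302 - 1*(-2296) = 27302 + 2296 = 29598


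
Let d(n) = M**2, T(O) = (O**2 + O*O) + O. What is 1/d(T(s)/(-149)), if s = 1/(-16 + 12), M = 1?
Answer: 1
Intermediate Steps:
s = -1/4 (s = 1/(-4) = -1/4 ≈ -0.25000)
T(O) = O + 2*O**2 (T(O) = (O**2 + O**2) + O = 2*O**2 + O = O + 2*O**2)
d(n) = 1 (d(n) = 1**2 = 1)
1/d(T(s)/(-149)) = 1/1 = 1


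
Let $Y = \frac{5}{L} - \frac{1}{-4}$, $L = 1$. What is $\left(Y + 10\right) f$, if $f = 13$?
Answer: $\frac{793}{4} \approx 198.25$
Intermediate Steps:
$Y = \frac{21}{4}$ ($Y = \frac{5}{1} - \frac{1}{-4} = 5 \cdot 1 - - \frac{1}{4} = 5 + \frac{1}{4} = \frac{21}{4} \approx 5.25$)
$\left(Y + 10\right) f = \left(\frac{21}{4} + 10\right) 13 = \frac{61}{4} \cdot 13 = \frac{793}{4}$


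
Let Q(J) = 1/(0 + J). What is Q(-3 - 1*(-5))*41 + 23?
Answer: 87/2 ≈ 43.500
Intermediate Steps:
Q(J) = 1/J
Q(-3 - 1*(-5))*41 + 23 = 41/(-3 - 1*(-5)) + 23 = 41/(-3 + 5) + 23 = 41/2 + 23 = 87/2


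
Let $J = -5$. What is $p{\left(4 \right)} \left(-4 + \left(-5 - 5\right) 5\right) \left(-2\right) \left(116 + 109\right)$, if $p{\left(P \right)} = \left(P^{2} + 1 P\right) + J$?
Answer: $364500$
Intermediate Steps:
$p{\left(P \right)} = -5 + P + P^{2}$ ($p{\left(P \right)} = \left(P^{2} + 1 P\right) - 5 = \left(P^{2} + P\right) - 5 = \left(P + P^{2}\right) - 5 = -5 + P + P^{2}$)
$p{\left(4 \right)} \left(-4 + \left(-5 - 5\right) 5\right) \left(-2\right) \left(116 + 109\right) = \left(-5 + 4 + 4^{2}\right) \left(-4 + \left(-5 - 5\right) 5\right) \left(-2\right) \left(116 + 109\right) = \left(-5 + 4 + 16\right) \left(-4 - 50\right) \left(-2\right) 225 = 15 \left(-4 - 50\right) \left(-2\right) 225 = 15 \left(\left(-54\right) \left(-2\right)\right) 225 = 15 \cdot 108 \cdot 225 = 1620 \cdot 225 = 364500$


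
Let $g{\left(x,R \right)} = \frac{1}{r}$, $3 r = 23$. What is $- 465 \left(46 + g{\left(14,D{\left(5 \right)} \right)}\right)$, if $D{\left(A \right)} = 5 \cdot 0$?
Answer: $- \frac{493365}{23} \approx -21451.0$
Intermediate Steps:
$D{\left(A \right)} = 0$
$r = \frac{23}{3}$ ($r = \frac{1}{3} \cdot 23 = \frac{23}{3} \approx 7.6667$)
$g{\left(x,R \right)} = \frac{3}{23}$ ($g{\left(x,R \right)} = \frac{1}{\frac{23}{3}} = \frac{3}{23}$)
$- 465 \left(46 + g{\left(14,D{\left(5 \right)} \right)}\right) = - 465 \left(46 + \frac{3}{23}\right) = \left(-465\right) \frac{1061}{23} = - \frac{493365}{23}$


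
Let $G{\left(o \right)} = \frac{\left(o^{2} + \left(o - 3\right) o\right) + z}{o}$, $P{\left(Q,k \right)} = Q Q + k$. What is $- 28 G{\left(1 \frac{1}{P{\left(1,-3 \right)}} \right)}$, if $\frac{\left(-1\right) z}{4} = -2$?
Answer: $560$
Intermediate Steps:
$z = 8$ ($z = \left(-4\right) \left(-2\right) = 8$)
$P{\left(Q,k \right)} = k + Q^{2}$ ($P{\left(Q,k \right)} = Q^{2} + k = k + Q^{2}$)
$G{\left(o \right)} = \frac{8 + o^{2} + o \left(-3 + o\right)}{o}$ ($G{\left(o \right)} = \frac{\left(o^{2} + \left(o - 3\right) o\right) + 8}{o} = \frac{\left(o^{2} + \left(-3 + o\right) o\right) + 8}{o} = \frac{\left(o^{2} + o \left(-3 + o\right)\right) + 8}{o} = \frac{8 + o^{2} + o \left(-3 + o\right)}{o}$)
$- 28 G{\left(1 \frac{1}{P{\left(1,-3 \right)}} \right)} = - 28 \left(-3 + 2 \cdot 1 \frac{1}{-3 + 1^{2}} + \frac{8}{1 \frac{1}{-3 + 1^{2}}}\right) = - 28 \left(-3 + 2 \cdot 1 \frac{1}{-3 + 1} + \frac{8}{1 \frac{1}{-3 + 1}}\right) = - 28 \left(-3 + 2 \cdot 1 \frac{1}{-2} + \frac{8}{1 \frac{1}{-2}}\right) = - 28 \left(-3 + 2 \cdot 1 \left(- \frac{1}{2}\right) + \frac{8}{1 \left(- \frac{1}{2}\right)}\right) = - 28 \left(-3 + 2 \left(- \frac{1}{2}\right) + \frac{8}{- \frac{1}{2}}\right) = - 28 \left(-3 - 1 + 8 \left(-2\right)\right) = - 28 \left(-3 - 1 - 16\right) = \left(-28\right) \left(-20\right) = 560$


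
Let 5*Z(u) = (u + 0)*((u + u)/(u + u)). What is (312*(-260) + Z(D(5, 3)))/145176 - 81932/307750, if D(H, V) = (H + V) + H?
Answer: -18429219941/22338957000 ≈ -0.82498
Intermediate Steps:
D(H, V) = V + 2*H
Z(u) = u/5 (Z(u) = ((u + 0)*((u + u)/(u + u)))/5 = (u*((2*u)/((2*u))))/5 = (u*((2*u)*(1/(2*u))))/5 = (u*1)/5 = u/5)
(312*(-260) + Z(D(5, 3)))/145176 - 81932/307750 = (312*(-260) + (3 + 2*5)/5)/145176 - 81932/307750 = (-81120 + (3 + 10)/5)*(1/145176) - 81932*1/307750 = (-81120 + (⅕)*13)*(1/145176) - 40966/153875 = (-81120 + 13/5)*(1/145176) - 40966/153875 = -405587/5*1/145176 - 40966/153875 = -405587/725880 - 40966/153875 = -18429219941/22338957000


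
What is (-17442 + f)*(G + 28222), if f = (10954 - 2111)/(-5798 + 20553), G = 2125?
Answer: -7809735719849/14755 ≈ -5.2929e+8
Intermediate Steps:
f = 8843/14755 ≈ 0.59932
(-17442 + f)*(G + 28222) = (-17442 + 8843/14755)*(2125 + 28222) = -257347867/14755*30347 = -7809735719849/14755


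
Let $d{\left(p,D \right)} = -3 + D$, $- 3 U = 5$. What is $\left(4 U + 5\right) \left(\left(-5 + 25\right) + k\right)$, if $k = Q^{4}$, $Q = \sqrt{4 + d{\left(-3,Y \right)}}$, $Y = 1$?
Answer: $-40$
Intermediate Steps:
$U = - \frac{5}{3}$ ($U = \left(- \frac{1}{3}\right) 5 = - \frac{5}{3} \approx -1.6667$)
$Q = \sqrt{2}$ ($Q = \sqrt{4 + \left(-3 + 1\right)} = \sqrt{4 - 2} = \sqrt{2} \approx 1.4142$)
$k = 4$ ($k = \left(\sqrt{2}\right)^{4} = 4$)
$\left(4 U + 5\right) \left(\left(-5 + 25\right) + k\right) = \left(4 \left(- \frac{5}{3}\right) + 5\right) \left(\left(-5 + 25\right) + 4\right) = \left(- \frac{20}{3} + 5\right) \left(20 + 4\right) = \left(- \frac{5}{3}\right) 24 = -40$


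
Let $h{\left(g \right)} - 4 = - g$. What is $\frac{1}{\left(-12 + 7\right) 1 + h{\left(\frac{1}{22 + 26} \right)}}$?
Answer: $- \frac{48}{49} \approx -0.97959$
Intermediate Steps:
$h{\left(g \right)} = 4 - g$
$\frac{1}{\left(-12 + 7\right) 1 + h{\left(\frac{1}{22 + 26} \right)}} = \frac{1}{\left(-12 + 7\right) 1 + \left(4 - \frac{1}{22 + 26}\right)} = \frac{1}{\left(-5\right) 1 + \left(4 - \frac{1}{48}\right)} = \frac{1}{-5 + \left(4 - \frac{1}{48}\right)} = \frac{1}{-5 + \frac{191}{48}} = \frac{1}{- \frac{49}{48}} = - \frac{48}{49}$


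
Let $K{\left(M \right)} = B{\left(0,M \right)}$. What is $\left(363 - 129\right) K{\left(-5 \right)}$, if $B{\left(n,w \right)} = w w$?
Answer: $5850$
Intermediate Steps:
$B{\left(n,w \right)} = w^{2}$
$K{\left(M \right)} = M^{2}$
$\left(363 - 129\right) K{\left(-5 \right)} = \left(363 - 129\right) \left(-5\right)^{2} = 234 \cdot 25 = 5850$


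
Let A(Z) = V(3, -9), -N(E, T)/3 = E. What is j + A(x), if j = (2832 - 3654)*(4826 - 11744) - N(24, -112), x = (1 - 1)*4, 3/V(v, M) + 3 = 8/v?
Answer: 5686659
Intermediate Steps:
V(v, M) = 3/(-3 + 8/v)
N(E, T) = -3*E
x = 0 (x = 0*4 = 0)
A(Z) = -9 (A(Z) = -3*3/(-8 + 3*3) = -3*3/(-8 + 9) = -3*3/1 = -3*3*1 = -9)
j = 5686668 (j = (2832 - 3654)*(4826 - 11744) - (-3)*24 = -822*(-6918) - 1*(-72) = 5686596 + 72 = 5686668)
j + A(x) = 5686668 - 9 = 5686659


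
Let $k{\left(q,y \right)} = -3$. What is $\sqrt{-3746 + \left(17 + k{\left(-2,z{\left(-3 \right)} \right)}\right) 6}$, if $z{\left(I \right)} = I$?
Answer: $i \sqrt{3662} \approx 60.514 i$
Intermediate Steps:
$\sqrt{-3746 + \left(17 + k{\left(-2,z{\left(-3 \right)} \right)}\right) 6} = \sqrt{-3746 + \left(17 - 3\right) 6} = \sqrt{-3746 + 14 \cdot 6} = \sqrt{-3746 + 84} = \sqrt{-3662} = i \sqrt{3662}$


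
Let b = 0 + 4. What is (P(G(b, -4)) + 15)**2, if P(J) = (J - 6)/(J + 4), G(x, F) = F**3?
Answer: 9409/36 ≈ 261.36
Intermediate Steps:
b = 4
P(J) = (-6 + J)/(4 + J)
(P(G(b, -4)) + 15)**2 = ((-6 + (-4)**3)/(4 + (-4)**3) + 15)**2 = ((-6 - 64)/(4 - 64) + 15)**2 = (-70/(-60) + 15)**2 = (-1/60*(-70) + 15)**2 = (7/6 + 15)**2 = (97/6)**2 = 9409/36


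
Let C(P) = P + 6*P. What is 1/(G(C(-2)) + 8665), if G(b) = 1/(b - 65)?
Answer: 79/684534 ≈ 0.00011541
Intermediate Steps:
C(P) = 7*P
G(b) = 1/(-65 + b)
1/(G(C(-2)) + 8665) = 1/(1/(-65 + 7*(-2)) + 8665) = 1/(1/(-65 - 14) + 8665) = 1/(1/(-79) + 8665) = 1/(-1/79 + 8665) = 1/(684534/79) = 79/684534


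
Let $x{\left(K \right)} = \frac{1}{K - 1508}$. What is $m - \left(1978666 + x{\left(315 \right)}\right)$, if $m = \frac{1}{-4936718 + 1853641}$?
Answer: $- \frac{7277752901809542}{3678110861} \approx -1.9787 \cdot 10^{6}$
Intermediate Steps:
$x{\left(K \right)} = \frac{1}{-1508 + K}$
$m = - \frac{1}{3083077}$ ($m = \frac{1}{-3083077} = - \frac{1}{3083077} \approx -3.2435 \cdot 10^{-7}$)
$m - \left(1978666 + x{\left(315 \right)}\right) = - \frac{1}{3083077} - \left(1978666 + \frac{1}{-1508 + 315}\right) = - \frac{1}{3083077} - \frac{2360548537}{1193} = - \frac{7277752901809542}{3678110861}$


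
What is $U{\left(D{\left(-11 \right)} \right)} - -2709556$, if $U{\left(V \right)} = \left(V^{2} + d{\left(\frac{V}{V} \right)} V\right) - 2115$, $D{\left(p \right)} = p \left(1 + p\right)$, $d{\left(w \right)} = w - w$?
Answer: $2719541$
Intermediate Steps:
$d{\left(w \right)} = 0$
$U{\left(V \right)} = -2115 + V^{2}$ ($U{\left(V \right)} = \left(V^{2} + 0 V\right) - 2115 = \left(V^{2} + 0\right) - 2115 = V^{2} - 2115 = -2115 + V^{2}$)
$U{\left(D{\left(-11 \right)} \right)} - -2709556 = \left(-2115 + \left(- 11 \left(1 - 11\right)\right)^{2}\right) - -2709556 = \left(-2115 + \left(\left(-11\right) \left(-10\right)\right)^{2}\right) + 2709556 = \left(-2115 + 110^{2}\right) + 2709556 = \left(-2115 + 12100\right) + 2709556 = 9985 + 2709556 = 2719541$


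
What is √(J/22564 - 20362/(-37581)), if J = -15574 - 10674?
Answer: 4*I*√1745568422346630/211994421 ≈ 0.78832*I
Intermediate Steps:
J = -26248
√(J/22564 - 20362/(-37581)) = √(-26248/22564 - 20362/(-37581)) = √(-26248*1/22564 - 20362*(-1/37581)) = √(-6562/5641 + 20362/37581) = √(-131744480/211994421) = 4*I*√1745568422346630/211994421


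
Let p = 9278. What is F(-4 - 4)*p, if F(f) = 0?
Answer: 0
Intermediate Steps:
F(-4 - 4)*p = 0*9278 = 0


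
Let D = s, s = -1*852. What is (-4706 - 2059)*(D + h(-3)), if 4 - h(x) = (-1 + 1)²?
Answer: 5736720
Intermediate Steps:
s = -852
D = -852
h(x) = 4 (h(x) = 4 - (-1 + 1)² = 4 - 1*0² = 4 - 1*0 = 4 + 0 = 4)
(-4706 - 2059)*(D + h(-3)) = (-4706 - 2059)*(-852 + 4) = -6765*(-848) = 5736720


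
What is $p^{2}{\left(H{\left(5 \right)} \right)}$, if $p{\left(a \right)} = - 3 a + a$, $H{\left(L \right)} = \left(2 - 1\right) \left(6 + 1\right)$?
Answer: $196$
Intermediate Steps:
$H{\left(L \right)} = 7$ ($H{\left(L \right)} = 1 \cdot 7 = 7$)
$p{\left(a \right)} = - 2 a$
$p^{2}{\left(H{\left(5 \right)} \right)} = \left(\left(-2\right) 7\right)^{2} = \left(-14\right)^{2} = 196$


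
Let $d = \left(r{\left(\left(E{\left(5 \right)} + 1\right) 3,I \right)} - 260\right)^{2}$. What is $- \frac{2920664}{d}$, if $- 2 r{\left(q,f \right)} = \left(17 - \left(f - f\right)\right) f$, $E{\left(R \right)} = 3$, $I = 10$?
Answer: $- \frac{2920664}{119025} \approx -24.538$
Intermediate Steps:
$r{\left(q,f \right)} = - \frac{17 f}{2}$ ($r{\left(q,f \right)} = - \frac{\left(17 - \left(f - f\right)\right) f}{2} = - \frac{\left(17 - 0\right) f}{2} = - \frac{\left(17 + 0\right) f}{2} = - \frac{17 f}{2}$)
$d = 119025$ ($d = \left(\left(- \frac{17}{2}\right) 10 - 260\right)^{2} = \left(-85 - 260\right)^{2} = \left(-345\right)^{2} = 119025$)
$- \frac{2920664}{d} = - \frac{2920664}{119025}$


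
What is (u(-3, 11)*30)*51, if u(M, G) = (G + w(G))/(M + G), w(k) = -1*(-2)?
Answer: 9945/4 ≈ 2486.3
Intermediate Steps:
w(k) = 2
u(M, G) = (2 + G)/(G + M) (u(M, G) = (G + 2)/(M + G) = (2 + G)/(G + M))
(u(-3, 11)*30)*51 = (((2 + 11)/(11 - 3))*30)*51 = ((13/8)*30)*51 = (195/4)*51 = 9945/4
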